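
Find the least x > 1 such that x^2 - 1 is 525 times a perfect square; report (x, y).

First expand sqrt(525) as a continued fraction. With x_i = (sqrt(525) + m_i)/d_i and (m_0, d_0) = (0, 1): a_0 = floor(sqrt(525)) = 22, since 22^2 = 484 <= 525 < 529 = 23^2.
Iterate m_{i+1} = d_i*a_i - m_i, d_{i+1} = (525 - m_{i+1}^2)/d_i, a_{i+1} = floor((a_0 + m_{i+1})/d_{i+1}):
  m_1 = 1*22 - 0 = 22, d_1 = (525 - 22^2)/1 = 41/1 = 41, a_1 = floor((22 + 22)/41) = 1.
  m_2 = 41*1 - 22 = 19, d_2 = (525 - 19^2)/41 = 164/41 = 4, a_2 = floor((22 + 19)/4) = 10.
  m_3 = 4*10 - 19 = 21, d_3 = (525 - 21^2)/4 = 84/4 = 21, a_3 = floor((22 + 21)/21) = 2.
  m_4 = 21*2 - 21 = 21, d_4 = (525 - 21^2)/21 = 84/21 = 4, a_4 = floor((22 + 21)/4) = 10.
  m_5 = 4*10 - 21 = 19, d_5 = (525 - 19^2)/4 = 164/4 = 41, a_5 = floor((22 + 19)/41) = 1.
  m_6 = 41*1 - 19 = 22, d_6 = (525 - 22^2)/41 = 41/41 = 1, a_6 = floor((22 + 22)/1) = 44.
  m_7 = 1*44 - 22 = 22, d_7 = (525 - 22^2)/1 = 41/1 = 41: (m_7, d_7) = (m_1, d_1) = (22, 41), so from here the quotients repeat a_1, ..., a_6; the period length is 6.
So sqrt(525) = [22; (1, 10, 2, 10, 1, 44)] with period length k = 6.
k is even, so the fundamental solution of x^2 - 525y^2 = 1 is (p_{k-1}, q_{k-1}) = (p_5, q_5); compute convergents through index 5.
Convergents (p_i = a_i*p_{i-1} + p_{i-2}, q_i = a_i*q_{i-1} + q_{i-2} with p_{-2}=0, p_{-1}=1, q_{-2}=1, q_{-1}=0):
  i=0: a_0=22, p_0 = 22*1 + 0 = 22, q_0 = 22*0 + 1 = 1.
  i=1: a_1=1, p_1 = 1*22 + 1 = 23, q_1 = 1*1 + 0 = 1.
  i=2: a_2=10, p_2 = 10*23 + 22 = 252, q_2 = 10*1 + 1 = 11.
  i=3: a_3=2, p_3 = 2*252 + 23 = 527, q_3 = 2*11 + 1 = 23.
  i=4: a_4=10, p_4 = 10*527 + 252 = 5522, q_4 = 10*23 + 11 = 241.
  i=5: a_5=1, p_5 = 1*5522 + 527 = 6049, q_5 = 1*241 + 23 = 264.
Check: 6049^2 - 525*264^2 = 36590401 - 36590400 = 1, so (x, y) = (6049, 264) solves the equation, and by the theorem it is the least positive solution.

(x, y) = (6049, 264)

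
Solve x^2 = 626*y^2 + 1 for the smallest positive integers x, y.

First expand sqrt(626) as a continued fraction. With x_i = (sqrt(626) + m_i)/d_i and (m_0, d_0) = (0, 1): a_0 = floor(sqrt(626)) = 25, since 25^2 = 625 <= 626 < 676 = 26^2.
Iterate m_{i+1} = d_i*a_i - m_i, d_{i+1} = (626 - m_{i+1}^2)/d_i, a_{i+1} = floor((a_0 + m_{i+1})/d_{i+1}):
  m_1 = 1*25 - 0 = 25, d_1 = (626 - 25^2)/1 = 1/1 = 1, a_1 = floor((25 + 25)/1) = 50.
  m_2 = 1*50 - 25 = 25, d_2 = (626 - 25^2)/1 = 1/1 = 1: (m_2, d_2) = (m_1, d_1) = (25, 1), so from here the quotient a_1 repeats; the period length is 1.
So sqrt(626) = [25; (50)] with period length k = 1.
k is odd, so (p_{k-1}, q_{k-1}) only solves x^2 - 626y^2 = -1 and the fundamental solution of x^2 - 626y^2 = 1 is (p_{2k-1}, q_{2k-1}) = (p_1, q_1); compute convergents through index 1, running through the period twice.
Convergents (p_i = a_i*p_{i-1} + p_{i-2}, q_i = a_i*q_{i-1} + q_{i-2} with p_{-2}=0, p_{-1}=1, q_{-2}=1, q_{-1}=0):
  i=0: a_0=25, p_0 = 25*1 + 0 = 25, q_0 = 25*0 + 1 = 1.
  i=1: a_1=50, p_1 = 50*25 + 1 = 1251, q_1 = 50*1 + 0 = 50.
Indeed p_0^2 - 626*q_0^2 = 625 - 626 = -1, not +1.
Check: 1251^2 - 626*50^2 = 1565001 - 1565000 = 1, so (x, y) = (1251, 50) solves the equation, and by the theorem it is the least positive solution.

(x, y) = (1251, 50)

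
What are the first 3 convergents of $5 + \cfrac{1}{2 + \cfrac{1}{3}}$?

5/1, 11/2, 38/7

Using the convergent recurrence p_i = a_i*p_{i-1} + p_{i-2}, q_i = a_i*q_{i-1} + q_{i-2} with p_{-2}=0, p_{-1}=1, q_{-2}=1, q_{-1}=0:
  i=0: a_0=5, p_0 = 5*1 + 0 = 5, q_0 = 5*0 + 1 = 1.
  i=1: a_1=2, p_1 = 2*5 + 1 = 11, q_1 = 2*1 + 0 = 2.
  i=2: a_2=3, p_2 = 3*11 + 5 = 38, q_2 = 3*2 + 1 = 7.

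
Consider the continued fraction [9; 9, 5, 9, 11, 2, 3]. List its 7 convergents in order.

9/1, 82/9, 419/46, 3853/423, 42802/4699, 89457/9821, 311173/34162

Using the convergent recurrence p_i = a_i*p_{i-1} + p_{i-2}, q_i = a_i*q_{i-1} + q_{i-2} with p_{-2}=0, p_{-1}=1, q_{-2}=1, q_{-1}=0:
  i=0: a_0=9, p_0 = 9*1 + 0 = 9, q_0 = 9*0 + 1 = 1.
  i=1: a_1=9, p_1 = 9*9 + 1 = 82, q_1 = 9*1 + 0 = 9.
  i=2: a_2=5, p_2 = 5*82 + 9 = 419, q_2 = 5*9 + 1 = 46.
  i=3: a_3=9, p_3 = 9*419 + 82 = 3853, q_3 = 9*46 + 9 = 423.
  i=4: a_4=11, p_4 = 11*3853 + 419 = 42802, q_4 = 11*423 + 46 = 4699.
  i=5: a_5=2, p_5 = 2*42802 + 3853 = 89457, q_5 = 2*4699 + 423 = 9821.
  i=6: a_6=3, p_6 = 3*89457 + 42802 = 311173, q_6 = 3*9821 + 4699 = 34162.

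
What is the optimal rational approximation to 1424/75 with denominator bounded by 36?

Expand x = 1424/75 as a continued fraction with the Euclidean algorithm:
  1424 = 18*75 + 74, so a_0 = 18.
  75 = 1*74 + 1, so a_1 = 1.
  74 = 74*1 + 0, so a_2 = 74.
so x = [18; 1, 74].
Convergents (p_i = a_i*p_{i-1} + p_{i-2}, q_i = a_i*q_{i-1} + q_{i-2} with p_{-2}=0, p_{-1}=1, q_{-2}=1, q_{-1}=0), until the denominator exceeds 36:
  i=0: a_0=18, p_0 = 18*1 + 0 = 18, q_0 = 18*0 + 1 = 1.
  i=1: a_1=1, p_1 = 1*18 + 1 = 19, q_1 = 1*1 + 0 = 1.
  i=2: a_2=74, p_2 = 74*19 + 18 = 1424, q_2 = 74*1 + 1 = 75.
q_2 = 75 > 36, so the last convergent with denominator <= 36 is p_1/q_1 = 19/1.
The closest fraction with denominator <= 36 is either p_1/q_1 or the intermediate fraction (k*p_1 + p_0)/(k*q_1 + q_0) with the largest k >= 1 whose denominator stays <= 36; these approach x as k grows, and every other convergent or intermediate fraction in range is farther away.
Largest k: floor((36 - q_0)/q_1) = floor((36 - 1)/1) = 35.
That gives (35*19 + 18)/(35*1 + 1) = 683/36.
Compare the errors: |x - 19/1| = |1424*1 - 19*75|/(75*1) = 1/75, and |x - 683/36| = |1424*36 - 683*75|/(75*36) = 39/2700.
Cross-multiplying, 1*2700 = 2700 < 2925 = 39*75, so 1/75 is smaller: the convergent 19/1 is closer to x than 683/36.

19/1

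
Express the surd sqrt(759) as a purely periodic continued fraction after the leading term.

[27; (1, 1, 4, 1, 1, 54)]

Write x_i = (sqrt(759) + m_i)/d_i with (m_0, d_0) = (0, 1). a_0 = floor(sqrt(759)) = 27, since 27^2 = 729 <= 759 < 784 = 28^2.
Iterate m_{i+1} = d_i*a_i - m_i, d_{i+1} = (759 - m_{i+1}^2)/d_i, a_{i+1} = floor((a_0 + m_{i+1})/d_{i+1}):
  m_1 = 1*27 - 0 = 27, d_1 = (759 - 27^2)/1 = 30/1 = 30, a_1 = floor((27 + 27)/30) = 1.
  m_2 = 30*1 - 27 = 3, d_2 = (759 - 3^2)/30 = 750/30 = 25, a_2 = floor((27 + 3)/25) = 1.
  m_3 = 25*1 - 3 = 22, d_3 = (759 - 22^2)/25 = 275/25 = 11, a_3 = floor((27 + 22)/11) = 4.
  m_4 = 11*4 - 22 = 22, d_4 = (759 - 22^2)/11 = 275/11 = 25, a_4 = floor((27 + 22)/25) = 1.
  m_5 = 25*1 - 22 = 3, d_5 = (759 - 3^2)/25 = 750/25 = 30, a_5 = floor((27 + 3)/30) = 1.
  m_6 = 30*1 - 3 = 27, d_6 = (759 - 27^2)/30 = 30/30 = 1, a_6 = floor((27 + 27)/1) = 54.
  m_7 = 1*54 - 27 = 27, d_7 = (759 - 27^2)/1 = 30/1 = 30: (m_7, d_7) = (m_1, d_1) = (27, 30), so from here the quotients repeat a_1, ..., a_6; the period length is 6.
Hence the expansion of sqrt(759) is a_0 = 27 followed by the repeating block 1, 1, 4, 1, 1, 54 (period 6).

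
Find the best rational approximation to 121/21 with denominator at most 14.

75/13

Expand x = 121/21 as a continued fraction with the Euclidean algorithm:
  121 = 5*21 + 16, so a_0 = 5.
  21 = 1*16 + 5, so a_1 = 1.
  16 = 3*5 + 1, so a_2 = 3.
  5 = 5*1 + 0, so a_3 = 5.
so x = [5; 1, 3, 5].
Convergents (p_i = a_i*p_{i-1} + p_{i-2}, q_i = a_i*q_{i-1} + q_{i-2} with p_{-2}=0, p_{-1}=1, q_{-2}=1, q_{-1}=0), until the denominator exceeds 14:
  i=0: a_0=5, p_0 = 5*1 + 0 = 5, q_0 = 5*0 + 1 = 1.
  i=1: a_1=1, p_1 = 1*5 + 1 = 6, q_1 = 1*1 + 0 = 1.
  i=2: a_2=3, p_2 = 3*6 + 5 = 23, q_2 = 3*1 + 1 = 4.
  i=3: a_3=5, p_3 = 5*23 + 6 = 121, q_3 = 5*4 + 1 = 21.
q_3 = 21 > 14, so the last convergent with denominator <= 14 is p_2/q_2 = 23/4.
The closest fraction with denominator <= 14 is either p_2/q_2 or the intermediate fraction (k*p_2 + p_1)/(k*q_2 + q_1) with the largest k >= 1 whose denominator stays <= 14; these approach x as k grows, and every other convergent or intermediate fraction in range is farther away.
Largest k: floor((14 - q_1)/q_2) = floor((14 - 1)/4) = 3.
That gives (3*23 + 6)/(3*4 + 1) = 75/13.
Compare the errors: |x - 23/4| = |121*4 - 23*21|/(21*4) = 1/84, and |x - 75/13| = |121*13 - 75*21|/(21*13) = 2/273.
Cross-multiplying, 2*84 = 168 < 273 = 1*273, so 2/273 is smaller: the intermediate fraction 75/13 is closer to x than 23/4.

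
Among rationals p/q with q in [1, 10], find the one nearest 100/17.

53/9

Expand x = 100/17 as a continued fraction with the Euclidean algorithm:
  100 = 5*17 + 15, so a_0 = 5.
  17 = 1*15 + 2, so a_1 = 1.
  15 = 7*2 + 1, so a_2 = 7.
  2 = 2*1 + 0, so a_3 = 2.
so x = [5; 1, 7, 2].
Convergents (p_i = a_i*p_{i-1} + p_{i-2}, q_i = a_i*q_{i-1} + q_{i-2} with p_{-2}=0, p_{-1}=1, q_{-2}=1, q_{-1}=0), until the denominator exceeds 10:
  i=0: a_0=5, p_0 = 5*1 + 0 = 5, q_0 = 5*0 + 1 = 1.
  i=1: a_1=1, p_1 = 1*5 + 1 = 6, q_1 = 1*1 + 0 = 1.
  i=2: a_2=7, p_2 = 7*6 + 5 = 47, q_2 = 7*1 + 1 = 8.
  i=3: a_3=2, p_3 = 2*47 + 6 = 100, q_3 = 2*8 + 1 = 17.
q_3 = 17 > 10, so the last convergent with denominator <= 10 is p_2/q_2 = 47/8.
The closest fraction with denominator <= 10 is either p_2/q_2 or the intermediate fraction (k*p_2 + p_1)/(k*q_2 + q_1) with the largest k >= 1 whose denominator stays <= 10; these approach x as k grows, and every other convergent or intermediate fraction in range is farther away.
Largest k: floor((10 - q_1)/q_2) = floor((10 - 1)/8) = 1.
That gives (1*47 + 6)/(1*8 + 1) = 53/9.
Compare the errors: |x - 47/8| = |100*8 - 47*17|/(17*8) = 1/136, and |x - 53/9| = |100*9 - 53*17|/(17*9) = 1/153.
Cross-multiplying, 1*136 = 136 < 153 = 1*153, so 1/153 is smaller: the intermediate fraction 53/9 is closer to x than 47/8.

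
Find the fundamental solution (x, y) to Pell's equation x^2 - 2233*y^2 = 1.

(x, y) = (10207, 216)

First expand sqrt(2233) as a continued fraction. With x_i = (sqrt(2233) + m_i)/d_i and (m_0, d_0) = (0, 1): a_0 = floor(sqrt(2233)) = 47, since 47^2 = 2209 <= 2233 < 2304 = 48^2.
Iterate m_{i+1} = d_i*a_i - m_i, d_{i+1} = (2233 - m_{i+1}^2)/d_i, a_{i+1} = floor((a_0 + m_{i+1})/d_{i+1}):
  m_1 = 1*47 - 0 = 47, d_1 = (2233 - 47^2)/1 = 24/1 = 24, a_1 = floor((47 + 47)/24) = 3.
  m_2 = 24*3 - 47 = 25, d_2 = (2233 - 25^2)/24 = 1608/24 = 67, a_2 = floor((47 + 25)/67) = 1.
  m_3 = 67*1 - 25 = 42, d_3 = (2233 - 42^2)/67 = 469/67 = 7, a_3 = floor((47 + 42)/7) = 12.
  m_4 = 7*12 - 42 = 42, d_4 = (2233 - 42^2)/7 = 469/7 = 67, a_4 = floor((47 + 42)/67) = 1.
  m_5 = 67*1 - 42 = 25, d_5 = (2233 - 25^2)/67 = 1608/67 = 24, a_5 = floor((47 + 25)/24) = 3.
  m_6 = 24*3 - 25 = 47, d_6 = (2233 - 47^2)/24 = 24/24 = 1, a_6 = floor((47 + 47)/1) = 94.
  m_7 = 1*94 - 47 = 47, d_7 = (2233 - 47^2)/1 = 24/1 = 24: (m_7, d_7) = (m_1, d_1) = (47, 24), so from here the quotients repeat a_1, ..., a_6; the period length is 6.
So sqrt(2233) = [47; (3, 1, 12, 1, 3, 94)] with period length k = 6.
k is even, so the fundamental solution of x^2 - 2233y^2 = 1 is (p_{k-1}, q_{k-1}) = (p_5, q_5); compute convergents through index 5.
Convergents (p_i = a_i*p_{i-1} + p_{i-2}, q_i = a_i*q_{i-1} + q_{i-2} with p_{-2}=0, p_{-1}=1, q_{-2}=1, q_{-1}=0):
  i=0: a_0=47, p_0 = 47*1 + 0 = 47, q_0 = 47*0 + 1 = 1.
  i=1: a_1=3, p_1 = 3*47 + 1 = 142, q_1 = 3*1 + 0 = 3.
  i=2: a_2=1, p_2 = 1*142 + 47 = 189, q_2 = 1*3 + 1 = 4.
  i=3: a_3=12, p_3 = 12*189 + 142 = 2410, q_3 = 12*4 + 3 = 51.
  i=4: a_4=1, p_4 = 1*2410 + 189 = 2599, q_4 = 1*51 + 4 = 55.
  i=5: a_5=3, p_5 = 3*2599 + 2410 = 10207, q_5 = 3*55 + 51 = 216.
Check: 10207^2 - 2233*216^2 = 104182849 - 104182848 = 1, so (x, y) = (10207, 216) solves the equation, and by the theorem it is the least positive solution.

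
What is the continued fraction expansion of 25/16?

[1; 1, 1, 3, 2]

Run the Euclidean algorithm on 25 and 16; the successive quotients are the partial quotients a_0, a_1, ... (each step inverts the fractional part left over by the previous one):
  25 = 1*16 + 9, so a_0 = 1.
  16 = 1*9 + 7, so a_1 = 1.
  9 = 1*7 + 2, so a_2 = 1.
  7 = 3*2 + 1, so a_3 = 3.
  2 = 2*1 + 0, so a_4 = 2.
The remainder reaches 0 after 5 divisions, so the expansion has 5 partial quotients, read off in order.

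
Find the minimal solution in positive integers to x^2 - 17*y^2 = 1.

First expand sqrt(17) as a continued fraction. With x_i = (sqrt(17) + m_i)/d_i and (m_0, d_0) = (0, 1): a_0 = floor(sqrt(17)) = 4, since 4^2 = 16 <= 17 < 25 = 5^2.
Iterate m_{i+1} = d_i*a_i - m_i, d_{i+1} = (17 - m_{i+1}^2)/d_i, a_{i+1} = floor((a_0 + m_{i+1})/d_{i+1}):
  m_1 = 1*4 - 0 = 4, d_1 = (17 - 4^2)/1 = 1/1 = 1, a_1 = floor((4 + 4)/1) = 8.
  m_2 = 1*8 - 4 = 4, d_2 = (17 - 4^2)/1 = 1/1 = 1: (m_2, d_2) = (m_1, d_1) = (4, 1), so from here the quotient a_1 repeats; the period length is 1.
So sqrt(17) = [4; (8)] with period length k = 1.
k is odd, so (p_{k-1}, q_{k-1}) only solves x^2 - 17y^2 = -1 and the fundamental solution of x^2 - 17y^2 = 1 is (p_{2k-1}, q_{2k-1}) = (p_1, q_1); compute convergents through index 1, running through the period twice.
Convergents (p_i = a_i*p_{i-1} + p_{i-2}, q_i = a_i*q_{i-1} + q_{i-2} with p_{-2}=0, p_{-1}=1, q_{-2}=1, q_{-1}=0):
  i=0: a_0=4, p_0 = 4*1 + 0 = 4, q_0 = 4*0 + 1 = 1.
  i=1: a_1=8, p_1 = 8*4 + 1 = 33, q_1 = 8*1 + 0 = 8.
Indeed p_0^2 - 17*q_0^2 = 16 - 17 = -1, not +1.
Check: 33^2 - 17*8^2 = 1089 - 1088 = 1, so (x, y) = (33, 8) solves the equation, and by the theorem it is the least positive solution.

(x, y) = (33, 8)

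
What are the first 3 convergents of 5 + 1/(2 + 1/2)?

Using the convergent recurrence p_i = a_i*p_{i-1} + p_{i-2}, q_i = a_i*q_{i-1} + q_{i-2} with p_{-2}=0, p_{-1}=1, q_{-2}=1, q_{-1}=0:
  i=0: a_0=5, p_0 = 5*1 + 0 = 5, q_0 = 5*0 + 1 = 1.
  i=1: a_1=2, p_1 = 2*5 + 1 = 11, q_1 = 2*1 + 0 = 2.
  i=2: a_2=2, p_2 = 2*11 + 5 = 27, q_2 = 2*2 + 1 = 5.

5/1, 11/2, 27/5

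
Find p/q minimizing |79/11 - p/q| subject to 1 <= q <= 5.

Expand x = 79/11 as a continued fraction with the Euclidean algorithm:
  79 = 7*11 + 2, so a_0 = 7.
  11 = 5*2 + 1, so a_1 = 5.
  2 = 2*1 + 0, so a_2 = 2.
so x = [7; 5, 2].
Convergents (p_i = a_i*p_{i-1} + p_{i-2}, q_i = a_i*q_{i-1} + q_{i-2} with p_{-2}=0, p_{-1}=1, q_{-2}=1, q_{-1}=0), until the denominator exceeds 5:
  i=0: a_0=7, p_0 = 7*1 + 0 = 7, q_0 = 7*0 + 1 = 1.
  i=1: a_1=5, p_1 = 5*7 + 1 = 36, q_1 = 5*1 + 0 = 5.
  i=2: a_2=2, p_2 = 2*36 + 7 = 79, q_2 = 2*5 + 1 = 11.
q_2 = 11 > 5, so the last convergent with denominator <= 5 is p_1/q_1 = 36/5.
The closest fraction with denominator <= 5 is either p_1/q_1 or the intermediate fraction (k*p_1 + p_0)/(k*q_1 + q_0) with the largest k >= 1 whose denominator stays <= 5; these approach x as k grows, and every other convergent or intermediate fraction in range is farther away.
Largest k: floor((5 - q_0)/q_1) = floor((5 - 1)/5) = 0.
Since k = 0, no intermediate fraction beyond p_1/q_1 has denominator <= 5, so the convergent 36/5 is the closest (its error is |79*5 - 36*11|/(11*5) = 1/55).

36/5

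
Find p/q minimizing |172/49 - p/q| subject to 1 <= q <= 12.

7/2

Expand x = 172/49 as a continued fraction with the Euclidean algorithm:
  172 = 3*49 + 25, so a_0 = 3.
  49 = 1*25 + 24, so a_1 = 1.
  25 = 1*24 + 1, so a_2 = 1.
  24 = 24*1 + 0, so a_3 = 24.
so x = [3; 1, 1, 24].
Convergents (p_i = a_i*p_{i-1} + p_{i-2}, q_i = a_i*q_{i-1} + q_{i-2} with p_{-2}=0, p_{-1}=1, q_{-2}=1, q_{-1}=0), until the denominator exceeds 12:
  i=0: a_0=3, p_0 = 3*1 + 0 = 3, q_0 = 3*0 + 1 = 1.
  i=1: a_1=1, p_1 = 1*3 + 1 = 4, q_1 = 1*1 + 0 = 1.
  i=2: a_2=1, p_2 = 1*4 + 3 = 7, q_2 = 1*1 + 1 = 2.
  i=3: a_3=24, p_3 = 24*7 + 4 = 172, q_3 = 24*2 + 1 = 49.
q_3 = 49 > 12, so the last convergent with denominator <= 12 is p_2/q_2 = 7/2.
The closest fraction with denominator <= 12 is either p_2/q_2 or the intermediate fraction (k*p_2 + p_1)/(k*q_2 + q_1) with the largest k >= 1 whose denominator stays <= 12; these approach x as k grows, and every other convergent or intermediate fraction in range is farther away.
Largest k: floor((12 - q_1)/q_2) = floor((12 - 1)/2) = 5.
That gives (5*7 + 4)/(5*2 + 1) = 39/11.
Compare the errors: |x - 7/2| = |172*2 - 7*49|/(49*2) = 1/98, and |x - 39/11| = |172*11 - 39*49|/(49*11) = 19/539.
Cross-multiplying, 1*539 = 539 < 1862 = 19*98, so 1/98 is smaller: the convergent 7/2 is closer to x than 39/11.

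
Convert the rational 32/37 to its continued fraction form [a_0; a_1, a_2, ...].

[0; 1, 6, 2, 2]

Run the Euclidean algorithm on 32 and 37; the successive quotients are the partial quotients a_0, a_1, ... (each step inverts the fractional part left over by the previous one):
  32 = 0*37 + 32, so a_0 = 0.
  37 = 1*32 + 5, so a_1 = 1.
  32 = 6*5 + 2, so a_2 = 6.
  5 = 2*2 + 1, so a_3 = 2.
  2 = 2*1 + 0, so a_4 = 2.
The remainder reaches 0 after 5 divisions, so the expansion has 5 partial quotients, read off in order.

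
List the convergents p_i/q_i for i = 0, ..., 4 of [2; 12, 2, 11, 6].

Using the convergent recurrence p_i = a_i*p_{i-1} + p_{i-2}, q_i = a_i*q_{i-1} + q_{i-2} with p_{-2}=0, p_{-1}=1, q_{-2}=1, q_{-1}=0:
  i=0: a_0=2, p_0 = 2*1 + 0 = 2, q_0 = 2*0 + 1 = 1.
  i=1: a_1=12, p_1 = 12*2 + 1 = 25, q_1 = 12*1 + 0 = 12.
  i=2: a_2=2, p_2 = 2*25 + 2 = 52, q_2 = 2*12 + 1 = 25.
  i=3: a_3=11, p_3 = 11*52 + 25 = 597, q_3 = 11*25 + 12 = 287.
  i=4: a_4=6, p_4 = 6*597 + 52 = 3634, q_4 = 6*287 + 25 = 1747.

2/1, 25/12, 52/25, 597/287, 3634/1747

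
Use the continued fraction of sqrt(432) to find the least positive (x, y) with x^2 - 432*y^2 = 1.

(x, y) = (1351, 65)

First expand sqrt(432) as a continued fraction. With x_i = (sqrt(432) + m_i)/d_i and (m_0, d_0) = (0, 1): a_0 = floor(sqrt(432)) = 20, since 20^2 = 400 <= 432 < 441 = 21^2.
Iterate m_{i+1} = d_i*a_i - m_i, d_{i+1} = (432 - m_{i+1}^2)/d_i, a_{i+1} = floor((a_0 + m_{i+1})/d_{i+1}):
  m_1 = 1*20 - 0 = 20, d_1 = (432 - 20^2)/1 = 32/1 = 32, a_1 = floor((20 + 20)/32) = 1.
  m_2 = 32*1 - 20 = 12, d_2 = (432 - 12^2)/32 = 288/32 = 9, a_2 = floor((20 + 12)/9) = 3.
  m_3 = 9*3 - 12 = 15, d_3 = (432 - 15^2)/9 = 207/9 = 23, a_3 = floor((20 + 15)/23) = 1.
  m_4 = 23*1 - 15 = 8, d_4 = (432 - 8^2)/23 = 368/23 = 16, a_4 = floor((20 + 8)/16) = 1.
  m_5 = 16*1 - 8 = 8, d_5 = (432 - 8^2)/16 = 368/16 = 23, a_5 = floor((20 + 8)/23) = 1.
  m_6 = 23*1 - 8 = 15, d_6 = (432 - 15^2)/23 = 207/23 = 9, a_6 = floor((20 + 15)/9) = 3.
  m_7 = 9*3 - 15 = 12, d_7 = (432 - 12^2)/9 = 288/9 = 32, a_7 = floor((20 + 12)/32) = 1.
  m_8 = 32*1 - 12 = 20, d_8 = (432 - 20^2)/32 = 32/32 = 1, a_8 = floor((20 + 20)/1) = 40.
  m_9 = 1*40 - 20 = 20, d_9 = (432 - 20^2)/1 = 32/1 = 32: (m_9, d_9) = (m_1, d_1) = (20, 32), so from here the quotients repeat a_1, ..., a_8; the period length is 8.
So sqrt(432) = [20; (1, 3, 1, 1, 1, 3, 1, 40)] with period length k = 8.
k is even, so the fundamental solution of x^2 - 432y^2 = 1 is (p_{k-1}, q_{k-1}) = (p_7, q_7); compute convergents through index 7.
Convergents (p_i = a_i*p_{i-1} + p_{i-2}, q_i = a_i*q_{i-1} + q_{i-2} with p_{-2}=0, p_{-1}=1, q_{-2}=1, q_{-1}=0):
  i=0: a_0=20, p_0 = 20*1 + 0 = 20, q_0 = 20*0 + 1 = 1.
  i=1: a_1=1, p_1 = 1*20 + 1 = 21, q_1 = 1*1 + 0 = 1.
  i=2: a_2=3, p_2 = 3*21 + 20 = 83, q_2 = 3*1 + 1 = 4.
  i=3: a_3=1, p_3 = 1*83 + 21 = 104, q_3 = 1*4 + 1 = 5.
  i=4: a_4=1, p_4 = 1*104 + 83 = 187, q_4 = 1*5 + 4 = 9.
  i=5: a_5=1, p_5 = 1*187 + 104 = 291, q_5 = 1*9 + 5 = 14.
  i=6: a_6=3, p_6 = 3*291 + 187 = 1060, q_6 = 3*14 + 9 = 51.
  i=7: a_7=1, p_7 = 1*1060 + 291 = 1351, q_7 = 1*51 + 14 = 65.
Check: 1351^2 - 432*65^2 = 1825201 - 1825200 = 1, so (x, y) = (1351, 65) solves the equation, and by the theorem it is the least positive solution.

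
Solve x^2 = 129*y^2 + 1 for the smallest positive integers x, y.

First expand sqrt(129) as a continued fraction. With x_i = (sqrt(129) + m_i)/d_i and (m_0, d_0) = (0, 1): a_0 = floor(sqrt(129)) = 11, since 11^2 = 121 <= 129 < 144 = 12^2.
Iterate m_{i+1} = d_i*a_i - m_i, d_{i+1} = (129 - m_{i+1}^2)/d_i, a_{i+1} = floor((a_0 + m_{i+1})/d_{i+1}):
  m_1 = 1*11 - 0 = 11, d_1 = (129 - 11^2)/1 = 8/1 = 8, a_1 = floor((11 + 11)/8) = 2.
  m_2 = 8*2 - 11 = 5, d_2 = (129 - 5^2)/8 = 104/8 = 13, a_2 = floor((11 + 5)/13) = 1.
  m_3 = 13*1 - 5 = 8, d_3 = (129 - 8^2)/13 = 65/13 = 5, a_3 = floor((11 + 8)/5) = 3.
  m_4 = 5*3 - 8 = 7, d_4 = (129 - 7^2)/5 = 80/5 = 16, a_4 = floor((11 + 7)/16) = 1.
  m_5 = 16*1 - 7 = 9, d_5 = (129 - 9^2)/16 = 48/16 = 3, a_5 = floor((11 + 9)/3) = 6.
  m_6 = 3*6 - 9 = 9, d_6 = (129 - 9^2)/3 = 48/3 = 16, a_6 = floor((11 + 9)/16) = 1.
  m_7 = 16*1 - 9 = 7, d_7 = (129 - 7^2)/16 = 80/16 = 5, a_7 = floor((11 + 7)/5) = 3.
  m_8 = 5*3 - 7 = 8, d_8 = (129 - 8^2)/5 = 65/5 = 13, a_8 = floor((11 + 8)/13) = 1.
  m_9 = 13*1 - 8 = 5, d_9 = (129 - 5^2)/13 = 104/13 = 8, a_9 = floor((11 + 5)/8) = 2.
  m_10 = 8*2 - 5 = 11, d_10 = (129 - 11^2)/8 = 8/8 = 1, a_10 = floor((11 + 11)/1) = 22.
  m_11 = 1*22 - 11 = 11, d_11 = (129 - 11^2)/1 = 8/1 = 8: (m_11, d_11) = (m_1, d_1) = (11, 8), so from here the quotients repeat a_1, ..., a_10; the period length is 10.
So sqrt(129) = [11; (2, 1, 3, 1, 6, 1, 3, 1, 2, 22)] with period length k = 10.
k is even, so the fundamental solution of x^2 - 129y^2 = 1 is (p_{k-1}, q_{k-1}) = (p_9, q_9); compute convergents through index 9.
Convergents (p_i = a_i*p_{i-1} + p_{i-2}, q_i = a_i*q_{i-1} + q_{i-2} with p_{-2}=0, p_{-1}=1, q_{-2}=1, q_{-1}=0):
  i=0: a_0=11, p_0 = 11*1 + 0 = 11, q_0 = 11*0 + 1 = 1.
  i=1: a_1=2, p_1 = 2*11 + 1 = 23, q_1 = 2*1 + 0 = 2.
  i=2: a_2=1, p_2 = 1*23 + 11 = 34, q_2 = 1*2 + 1 = 3.
  i=3: a_3=3, p_3 = 3*34 + 23 = 125, q_3 = 3*3 + 2 = 11.
  i=4: a_4=1, p_4 = 1*125 + 34 = 159, q_4 = 1*11 + 3 = 14.
  i=5: a_5=6, p_5 = 6*159 + 125 = 1079, q_5 = 6*14 + 11 = 95.
  i=6: a_6=1, p_6 = 1*1079 + 159 = 1238, q_6 = 1*95 + 14 = 109.
  i=7: a_7=3, p_7 = 3*1238 + 1079 = 4793, q_7 = 3*109 + 95 = 422.
  i=8: a_8=1, p_8 = 1*4793 + 1238 = 6031, q_8 = 1*422 + 109 = 531.
  i=9: a_9=2, p_9 = 2*6031 + 4793 = 16855, q_9 = 2*531 + 422 = 1484.
Check: 16855^2 - 129*1484^2 = 284091025 - 284091024 = 1, so (x, y) = (16855, 1484) solves the equation, and by the theorem it is the least positive solution.

(x, y) = (16855, 1484)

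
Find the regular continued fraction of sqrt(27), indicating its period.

[5; (5, 10)]

Write x_i = (sqrt(27) + m_i)/d_i with (m_0, d_0) = (0, 1). a_0 = floor(sqrt(27)) = 5, since 5^2 = 25 <= 27 < 36 = 6^2.
Iterate m_{i+1} = d_i*a_i - m_i, d_{i+1} = (27 - m_{i+1}^2)/d_i, a_{i+1} = floor((a_0 + m_{i+1})/d_{i+1}):
  m_1 = 1*5 - 0 = 5, d_1 = (27 - 5^2)/1 = 2/1 = 2, a_1 = floor((5 + 5)/2) = 5.
  m_2 = 2*5 - 5 = 5, d_2 = (27 - 5^2)/2 = 2/2 = 1, a_2 = floor((5 + 5)/1) = 10.
  m_3 = 1*10 - 5 = 5, d_3 = (27 - 5^2)/1 = 2/1 = 2: (m_3, d_3) = (m_1, d_1) = (5, 2), so from here the quotients repeat a_1, a_2; the period length is 2.
Hence the expansion of sqrt(27) is a_0 = 5 followed by the repeating block 5, 10 (period 2).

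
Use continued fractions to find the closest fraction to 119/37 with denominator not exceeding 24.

74/23

Expand x = 119/37 as a continued fraction with the Euclidean algorithm:
  119 = 3*37 + 8, so a_0 = 3.
  37 = 4*8 + 5, so a_1 = 4.
  8 = 1*5 + 3, so a_2 = 1.
  5 = 1*3 + 2, so a_3 = 1.
  3 = 1*2 + 1, so a_4 = 1.
  2 = 2*1 + 0, so a_5 = 2.
so x = [3; 4, 1, 1, 1, 2].
Convergents (p_i = a_i*p_{i-1} + p_{i-2}, q_i = a_i*q_{i-1} + q_{i-2} with p_{-2}=0, p_{-1}=1, q_{-2}=1, q_{-1}=0), until the denominator exceeds 24:
  i=0: a_0=3, p_0 = 3*1 + 0 = 3, q_0 = 3*0 + 1 = 1.
  i=1: a_1=4, p_1 = 4*3 + 1 = 13, q_1 = 4*1 + 0 = 4.
  i=2: a_2=1, p_2 = 1*13 + 3 = 16, q_2 = 1*4 + 1 = 5.
  i=3: a_3=1, p_3 = 1*16 + 13 = 29, q_3 = 1*5 + 4 = 9.
  i=4: a_4=1, p_4 = 1*29 + 16 = 45, q_4 = 1*9 + 5 = 14.
  i=5: a_5=2, p_5 = 2*45 + 29 = 119, q_5 = 2*14 + 9 = 37.
q_5 = 37 > 24, so the last convergent with denominator <= 24 is p_4/q_4 = 45/14.
The closest fraction with denominator <= 24 is either p_4/q_4 or the intermediate fraction (k*p_4 + p_3)/(k*q_4 + q_3) with the largest k >= 1 whose denominator stays <= 24; these approach x as k grows, and every other convergent or intermediate fraction in range is farther away.
Largest k: floor((24 - q_3)/q_4) = floor((24 - 9)/14) = 1.
That gives (1*45 + 29)/(1*14 + 9) = 74/23.
Compare the errors: |x - 45/14| = |119*14 - 45*37|/(37*14) = 1/518, and |x - 74/23| = |119*23 - 74*37|/(37*23) = 1/851.
Cross-multiplying, 1*518 = 518 < 851 = 1*851, so 1/851 is smaller: the intermediate fraction 74/23 is closer to x than 45/14.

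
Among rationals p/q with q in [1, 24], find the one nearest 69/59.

7/6

Expand x = 69/59 as a continued fraction with the Euclidean algorithm:
  69 = 1*59 + 10, so a_0 = 1.
  59 = 5*10 + 9, so a_1 = 5.
  10 = 1*9 + 1, so a_2 = 1.
  9 = 9*1 + 0, so a_3 = 9.
so x = [1; 5, 1, 9].
Convergents (p_i = a_i*p_{i-1} + p_{i-2}, q_i = a_i*q_{i-1} + q_{i-2} with p_{-2}=0, p_{-1}=1, q_{-2}=1, q_{-1}=0), until the denominator exceeds 24:
  i=0: a_0=1, p_0 = 1*1 + 0 = 1, q_0 = 1*0 + 1 = 1.
  i=1: a_1=5, p_1 = 5*1 + 1 = 6, q_1 = 5*1 + 0 = 5.
  i=2: a_2=1, p_2 = 1*6 + 1 = 7, q_2 = 1*5 + 1 = 6.
  i=3: a_3=9, p_3 = 9*7 + 6 = 69, q_3 = 9*6 + 5 = 59.
q_3 = 59 > 24, so the last convergent with denominator <= 24 is p_2/q_2 = 7/6.
The closest fraction with denominator <= 24 is either p_2/q_2 or the intermediate fraction (k*p_2 + p_1)/(k*q_2 + q_1) with the largest k >= 1 whose denominator stays <= 24; these approach x as k grows, and every other convergent or intermediate fraction in range is farther away.
Largest k: floor((24 - q_1)/q_2) = floor((24 - 5)/6) = 3.
That gives (3*7 + 6)/(3*6 + 5) = 27/23.
Compare the errors: |x - 7/6| = |69*6 - 7*59|/(59*6) = 1/354, and |x - 27/23| = |69*23 - 27*59|/(59*23) = 6/1357.
Cross-multiplying, 1*1357 = 1357 < 2124 = 6*354, so 1/354 is smaller: the convergent 7/6 is closer to x than 27/23.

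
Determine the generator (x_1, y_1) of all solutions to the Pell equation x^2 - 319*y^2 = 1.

First expand sqrt(319) as a continued fraction. With x_i = (sqrt(319) + m_i)/d_i and (m_0, d_0) = (0, 1): a_0 = floor(sqrt(319)) = 17, since 17^2 = 289 <= 319 < 324 = 18^2.
Iterate m_{i+1} = d_i*a_i - m_i, d_{i+1} = (319 - m_{i+1}^2)/d_i, a_{i+1} = floor((a_0 + m_{i+1})/d_{i+1}):
  m_1 = 1*17 - 0 = 17, d_1 = (319 - 17^2)/1 = 30/1 = 30, a_1 = floor((17 + 17)/30) = 1.
  m_2 = 30*1 - 17 = 13, d_2 = (319 - 13^2)/30 = 150/30 = 5, a_2 = floor((17 + 13)/5) = 6.
  m_3 = 5*6 - 13 = 17, d_3 = (319 - 17^2)/5 = 30/5 = 6, a_3 = floor((17 + 17)/6) = 5.
  m_4 = 6*5 - 17 = 13, d_4 = (319 - 13^2)/6 = 150/6 = 25, a_4 = floor((17 + 13)/25) = 1.
  m_5 = 25*1 - 13 = 12, d_5 = (319 - 12^2)/25 = 175/25 = 7, a_5 = floor((17 + 12)/7) = 4.
  m_6 = 7*4 - 12 = 16, d_6 = (319 - 16^2)/7 = 63/7 = 9, a_6 = floor((17 + 16)/9) = 3.
  m_7 = 9*3 - 16 = 11, d_7 = (319 - 11^2)/9 = 198/9 = 22, a_7 = floor((17 + 11)/22) = 1.
  m_8 = 22*1 - 11 = 11, d_8 = (319 - 11^2)/22 = 198/22 = 9, a_8 = floor((17 + 11)/9) = 3.
  m_9 = 9*3 - 11 = 16, d_9 = (319 - 16^2)/9 = 63/9 = 7, a_9 = floor((17 + 16)/7) = 4.
  m_10 = 7*4 - 16 = 12, d_10 = (319 - 12^2)/7 = 175/7 = 25, a_10 = floor((17 + 12)/25) = 1.
  m_11 = 25*1 - 12 = 13, d_11 = (319 - 13^2)/25 = 150/25 = 6, a_11 = floor((17 + 13)/6) = 5.
  m_12 = 6*5 - 13 = 17, d_12 = (319 - 17^2)/6 = 30/6 = 5, a_12 = floor((17 + 17)/5) = 6.
  m_13 = 5*6 - 17 = 13, d_13 = (319 - 13^2)/5 = 150/5 = 30, a_13 = floor((17 + 13)/30) = 1.
  m_14 = 30*1 - 13 = 17, d_14 = (319 - 17^2)/30 = 30/30 = 1, a_14 = floor((17 + 17)/1) = 34.
  m_15 = 1*34 - 17 = 17, d_15 = (319 - 17^2)/1 = 30/1 = 30: (m_15, d_15) = (m_1, d_1) = (17, 30), so from here the quotients repeat a_1, ..., a_14; the period length is 14.
So sqrt(319) = [17; (1, 6, 5, 1, 4, 3, 1, 3, 4, 1, 5, 6, 1, 34)] with period length k = 14.
k is even, so the fundamental solution of x^2 - 319y^2 = 1 is (p_{k-1}, q_{k-1}) = (p_13, q_13); compute convergents through index 13.
Convergents (p_i = a_i*p_{i-1} + p_{i-2}, q_i = a_i*q_{i-1} + q_{i-2} with p_{-2}=0, p_{-1}=1, q_{-2}=1, q_{-1}=0):
  i=0: a_0=17, p_0 = 17*1 + 0 = 17, q_0 = 17*0 + 1 = 1.
  i=1: a_1=1, p_1 = 1*17 + 1 = 18, q_1 = 1*1 + 0 = 1.
  i=2: a_2=6, p_2 = 6*18 + 17 = 125, q_2 = 6*1 + 1 = 7.
  i=3: a_3=5, p_3 = 5*125 + 18 = 643, q_3 = 5*7 + 1 = 36.
  i=4: a_4=1, p_4 = 1*643 + 125 = 768, q_4 = 1*36 + 7 = 43.
  i=5: a_5=4, p_5 = 4*768 + 643 = 3715, q_5 = 4*43 + 36 = 208.
  i=6: a_6=3, p_6 = 3*3715 + 768 = 11913, q_6 = 3*208 + 43 = 667.
  i=7: a_7=1, p_7 = 1*11913 + 3715 = 15628, q_7 = 1*667 + 208 = 875.
  i=8: a_8=3, p_8 = 3*15628 + 11913 = 58797, q_8 = 3*875 + 667 = 3292.
  i=9: a_9=4, p_9 = 4*58797 + 15628 = 250816, q_9 = 4*3292 + 875 = 14043.
  i=10: a_10=1, p_10 = 1*250816 + 58797 = 309613, q_10 = 1*14043 + 3292 = 17335.
  i=11: a_11=5, p_11 = 5*309613 + 250816 = 1798881, q_11 = 5*17335 + 14043 = 100718.
  i=12: a_12=6, p_12 = 6*1798881 + 309613 = 11102899, q_12 = 6*100718 + 17335 = 621643.
  i=13: a_13=1, p_13 = 1*11102899 + 1798881 = 12901780, q_13 = 1*621643 + 100718 = 722361.
Check: 12901780^2 - 319*722361^2 = 166455927168400 - 166455927168399 = 1, so (x, y) = (12901780, 722361) solves the equation, and by the theorem it is the least positive solution.

(x, y) = (12901780, 722361)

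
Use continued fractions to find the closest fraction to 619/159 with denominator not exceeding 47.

109/28

Expand x = 619/159 as a continued fraction with the Euclidean algorithm:
  619 = 3*159 + 142, so a_0 = 3.
  159 = 1*142 + 17, so a_1 = 1.
  142 = 8*17 + 6, so a_2 = 8.
  17 = 2*6 + 5, so a_3 = 2.
  6 = 1*5 + 1, so a_4 = 1.
  5 = 5*1 + 0, so a_5 = 5.
so x = [3; 1, 8, 2, 1, 5].
Convergents (p_i = a_i*p_{i-1} + p_{i-2}, q_i = a_i*q_{i-1} + q_{i-2} with p_{-2}=0, p_{-1}=1, q_{-2}=1, q_{-1}=0), until the denominator exceeds 47:
  i=0: a_0=3, p_0 = 3*1 + 0 = 3, q_0 = 3*0 + 1 = 1.
  i=1: a_1=1, p_1 = 1*3 + 1 = 4, q_1 = 1*1 + 0 = 1.
  i=2: a_2=8, p_2 = 8*4 + 3 = 35, q_2 = 8*1 + 1 = 9.
  i=3: a_3=2, p_3 = 2*35 + 4 = 74, q_3 = 2*9 + 1 = 19.
  i=4: a_4=1, p_4 = 1*74 + 35 = 109, q_4 = 1*19 + 9 = 28.
  i=5: a_5=5, p_5 = 5*109 + 74 = 619, q_5 = 5*28 + 19 = 159.
q_5 = 159 > 47, so the last convergent with denominator <= 47 is p_4/q_4 = 109/28.
The closest fraction with denominator <= 47 is either p_4/q_4 or the intermediate fraction (k*p_4 + p_3)/(k*q_4 + q_3) with the largest k >= 1 whose denominator stays <= 47; these approach x as k grows, and every other convergent or intermediate fraction in range is farther away.
Largest k: floor((47 - q_3)/q_4) = floor((47 - 19)/28) = 1.
That gives (1*109 + 74)/(1*28 + 19) = 183/47.
Compare the errors: |x - 109/28| = |619*28 - 109*159|/(159*28) = 1/4452, and |x - 183/47| = |619*47 - 183*159|/(159*47) = 4/7473.
Cross-multiplying, 1*7473 = 7473 < 17808 = 4*4452, so 1/4452 is smaller: the convergent 109/28 is closer to x than 183/47.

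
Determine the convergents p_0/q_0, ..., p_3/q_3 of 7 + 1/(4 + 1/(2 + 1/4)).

7/1, 29/4, 65/9, 289/40

Using the convergent recurrence p_i = a_i*p_{i-1} + p_{i-2}, q_i = a_i*q_{i-1} + q_{i-2} with p_{-2}=0, p_{-1}=1, q_{-2}=1, q_{-1}=0:
  i=0: a_0=7, p_0 = 7*1 + 0 = 7, q_0 = 7*0 + 1 = 1.
  i=1: a_1=4, p_1 = 4*7 + 1 = 29, q_1 = 4*1 + 0 = 4.
  i=2: a_2=2, p_2 = 2*29 + 7 = 65, q_2 = 2*4 + 1 = 9.
  i=3: a_3=4, p_3 = 4*65 + 29 = 289, q_3 = 4*9 + 4 = 40.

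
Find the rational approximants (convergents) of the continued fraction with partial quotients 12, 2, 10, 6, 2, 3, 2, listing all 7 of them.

12/1, 25/2, 262/21, 1597/128, 3456/277, 11965/959, 27386/2195

Using the convergent recurrence p_i = a_i*p_{i-1} + p_{i-2}, q_i = a_i*q_{i-1} + q_{i-2} with p_{-2}=0, p_{-1}=1, q_{-2}=1, q_{-1}=0:
  i=0: a_0=12, p_0 = 12*1 + 0 = 12, q_0 = 12*0 + 1 = 1.
  i=1: a_1=2, p_1 = 2*12 + 1 = 25, q_1 = 2*1 + 0 = 2.
  i=2: a_2=10, p_2 = 10*25 + 12 = 262, q_2 = 10*2 + 1 = 21.
  i=3: a_3=6, p_3 = 6*262 + 25 = 1597, q_3 = 6*21 + 2 = 128.
  i=4: a_4=2, p_4 = 2*1597 + 262 = 3456, q_4 = 2*128 + 21 = 277.
  i=5: a_5=3, p_5 = 3*3456 + 1597 = 11965, q_5 = 3*277 + 128 = 959.
  i=6: a_6=2, p_6 = 2*11965 + 3456 = 27386, q_6 = 2*959 + 277 = 2195.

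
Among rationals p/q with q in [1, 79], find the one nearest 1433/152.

Expand x = 1433/152 as a continued fraction with the Euclidean algorithm:
  1433 = 9*152 + 65, so a_0 = 9.
  152 = 2*65 + 22, so a_1 = 2.
  65 = 2*22 + 21, so a_2 = 2.
  22 = 1*21 + 1, so a_3 = 1.
  21 = 21*1 + 0, so a_4 = 21.
so x = [9; 2, 2, 1, 21].
Convergents (p_i = a_i*p_{i-1} + p_{i-2}, q_i = a_i*q_{i-1} + q_{i-2} with p_{-2}=0, p_{-1}=1, q_{-2}=1, q_{-1}=0), until the denominator exceeds 79:
  i=0: a_0=9, p_0 = 9*1 + 0 = 9, q_0 = 9*0 + 1 = 1.
  i=1: a_1=2, p_1 = 2*9 + 1 = 19, q_1 = 2*1 + 0 = 2.
  i=2: a_2=2, p_2 = 2*19 + 9 = 47, q_2 = 2*2 + 1 = 5.
  i=3: a_3=1, p_3 = 1*47 + 19 = 66, q_3 = 1*5 + 2 = 7.
  i=4: a_4=21, p_4 = 21*66 + 47 = 1433, q_4 = 21*7 + 5 = 152.
q_4 = 152 > 79, so the last convergent with denominator <= 79 is p_3/q_3 = 66/7.
The closest fraction with denominator <= 79 is either p_3/q_3 or the intermediate fraction (k*p_3 + p_2)/(k*q_3 + q_2) with the largest k >= 1 whose denominator stays <= 79; these approach x as k grows, and every other convergent or intermediate fraction in range is farther away.
Largest k: floor((79 - q_2)/q_3) = floor((79 - 5)/7) = 10.
That gives (10*66 + 47)/(10*7 + 5) = 707/75.
Compare the errors: |x - 66/7| = |1433*7 - 66*152|/(152*7) = 1/1064, and |x - 707/75| = |1433*75 - 707*152|/(152*75) = 11/11400.
Cross-multiplying, 1*11400 = 11400 < 11704 = 11*1064, so 1/1064 is smaller: the convergent 66/7 is closer to x than 707/75.

66/7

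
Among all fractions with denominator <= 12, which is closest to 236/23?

Expand x = 236/23 as a continued fraction with the Euclidean algorithm:
  236 = 10*23 + 6, so a_0 = 10.
  23 = 3*6 + 5, so a_1 = 3.
  6 = 1*5 + 1, so a_2 = 1.
  5 = 5*1 + 0, so a_3 = 5.
so x = [10; 3, 1, 5].
Convergents (p_i = a_i*p_{i-1} + p_{i-2}, q_i = a_i*q_{i-1} + q_{i-2} with p_{-2}=0, p_{-1}=1, q_{-2}=1, q_{-1}=0), until the denominator exceeds 12:
  i=0: a_0=10, p_0 = 10*1 + 0 = 10, q_0 = 10*0 + 1 = 1.
  i=1: a_1=3, p_1 = 3*10 + 1 = 31, q_1 = 3*1 + 0 = 3.
  i=2: a_2=1, p_2 = 1*31 + 10 = 41, q_2 = 1*3 + 1 = 4.
  i=3: a_3=5, p_3 = 5*41 + 31 = 236, q_3 = 5*4 + 3 = 23.
q_3 = 23 > 12, so the last convergent with denominator <= 12 is p_2/q_2 = 41/4.
The closest fraction with denominator <= 12 is either p_2/q_2 or the intermediate fraction (k*p_2 + p_1)/(k*q_2 + q_1) with the largest k >= 1 whose denominator stays <= 12; these approach x as k grows, and every other convergent or intermediate fraction in range is farther away.
Largest k: floor((12 - q_1)/q_2) = floor((12 - 3)/4) = 2.
That gives (2*41 + 31)/(2*4 + 3) = 113/11.
Compare the errors: |x - 41/4| = |236*4 - 41*23|/(23*4) = 1/92, and |x - 113/11| = |236*11 - 113*23|/(23*11) = 3/253.
Cross-multiplying, 1*253 = 253 < 276 = 3*92, so 1/92 is smaller: the convergent 41/4 is closer to x than 113/11.

41/4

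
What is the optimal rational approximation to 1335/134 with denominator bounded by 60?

Expand x = 1335/134 as a continued fraction with the Euclidean algorithm:
  1335 = 9*134 + 129, so a_0 = 9.
  134 = 1*129 + 5, so a_1 = 1.
  129 = 25*5 + 4, so a_2 = 25.
  5 = 1*4 + 1, so a_3 = 1.
  4 = 4*1 + 0, so a_4 = 4.
so x = [9; 1, 25, 1, 4].
Convergents (p_i = a_i*p_{i-1} + p_{i-2}, q_i = a_i*q_{i-1} + q_{i-2} with p_{-2}=0, p_{-1}=1, q_{-2}=1, q_{-1}=0), until the denominator exceeds 60:
  i=0: a_0=9, p_0 = 9*1 + 0 = 9, q_0 = 9*0 + 1 = 1.
  i=1: a_1=1, p_1 = 1*9 + 1 = 10, q_1 = 1*1 + 0 = 1.
  i=2: a_2=25, p_2 = 25*10 + 9 = 259, q_2 = 25*1 + 1 = 26.
  i=3: a_3=1, p_3 = 1*259 + 10 = 269, q_3 = 1*26 + 1 = 27.
  i=4: a_4=4, p_4 = 4*269 + 259 = 1335, q_4 = 4*27 + 26 = 134.
q_4 = 134 > 60, so the last convergent with denominator <= 60 is p_3/q_3 = 269/27.
The closest fraction with denominator <= 60 is either p_3/q_3 or the intermediate fraction (k*p_3 + p_2)/(k*q_3 + q_2) with the largest k >= 1 whose denominator stays <= 60; these approach x as k grows, and every other convergent or intermediate fraction in range is farther away.
Largest k: floor((60 - q_2)/q_3) = floor((60 - 26)/27) = 1.
That gives (1*269 + 259)/(1*27 + 26) = 528/53.
Compare the errors: |x - 269/27| = |1335*27 - 269*134|/(134*27) = 1/3618, and |x - 528/53| = |1335*53 - 528*134|/(134*53) = 3/7102.
Cross-multiplying, 1*7102 = 7102 < 10854 = 3*3618, so 1/3618 is smaller: the convergent 269/27 is closer to x than 528/53.

269/27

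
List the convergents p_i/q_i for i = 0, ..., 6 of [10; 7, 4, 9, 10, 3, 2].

Using the convergent recurrence p_i = a_i*p_{i-1} + p_{i-2}, q_i = a_i*q_{i-1} + q_{i-2} with p_{-2}=0, p_{-1}=1, q_{-2}=1, q_{-1}=0:
  i=0: a_0=10, p_0 = 10*1 + 0 = 10, q_0 = 10*0 + 1 = 1.
  i=1: a_1=7, p_1 = 7*10 + 1 = 71, q_1 = 7*1 + 0 = 7.
  i=2: a_2=4, p_2 = 4*71 + 10 = 294, q_2 = 4*7 + 1 = 29.
  i=3: a_3=9, p_3 = 9*294 + 71 = 2717, q_3 = 9*29 + 7 = 268.
  i=4: a_4=10, p_4 = 10*2717 + 294 = 27464, q_4 = 10*268 + 29 = 2709.
  i=5: a_5=3, p_5 = 3*27464 + 2717 = 85109, q_5 = 3*2709 + 268 = 8395.
  i=6: a_6=2, p_6 = 2*85109 + 27464 = 197682, q_6 = 2*8395 + 2709 = 19499.

10/1, 71/7, 294/29, 2717/268, 27464/2709, 85109/8395, 197682/19499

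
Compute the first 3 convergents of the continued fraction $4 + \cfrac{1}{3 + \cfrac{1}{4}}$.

Using the convergent recurrence p_i = a_i*p_{i-1} + p_{i-2}, q_i = a_i*q_{i-1} + q_{i-2} with p_{-2}=0, p_{-1}=1, q_{-2}=1, q_{-1}=0:
  i=0: a_0=4, p_0 = 4*1 + 0 = 4, q_0 = 4*0 + 1 = 1.
  i=1: a_1=3, p_1 = 3*4 + 1 = 13, q_1 = 3*1 + 0 = 3.
  i=2: a_2=4, p_2 = 4*13 + 4 = 56, q_2 = 4*3 + 1 = 13.

4/1, 13/3, 56/13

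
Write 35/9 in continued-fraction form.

Run the Euclidean algorithm on 35 and 9; the successive quotients are the partial quotients a_0, a_1, ... (each step inverts the fractional part left over by the previous one):
  35 = 3*9 + 8, so a_0 = 3.
  9 = 1*8 + 1, so a_1 = 1.
  8 = 8*1 + 0, so a_2 = 8.
The remainder reaches 0 after 3 divisions, so the expansion has 3 partial quotients, read off in order.

[3; 1, 8]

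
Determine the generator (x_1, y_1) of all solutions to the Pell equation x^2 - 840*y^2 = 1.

First expand sqrt(840) as a continued fraction. With x_i = (sqrt(840) + m_i)/d_i and (m_0, d_0) = (0, 1): a_0 = floor(sqrt(840)) = 28, since 28^2 = 784 <= 840 < 841 = 29^2.
Iterate m_{i+1} = d_i*a_i - m_i, d_{i+1} = (840 - m_{i+1}^2)/d_i, a_{i+1} = floor((a_0 + m_{i+1})/d_{i+1}):
  m_1 = 1*28 - 0 = 28, d_1 = (840 - 28^2)/1 = 56/1 = 56, a_1 = floor((28 + 28)/56) = 1.
  m_2 = 56*1 - 28 = 28, d_2 = (840 - 28^2)/56 = 56/56 = 1, a_2 = floor((28 + 28)/1) = 56.
  m_3 = 1*56 - 28 = 28, d_3 = (840 - 28^2)/1 = 56/1 = 56: (m_3, d_3) = (m_1, d_1) = (28, 56), so from here the quotients repeat a_1, a_2; the period length is 2.
So sqrt(840) = [28; (1, 56)] with period length k = 2.
k is even, so the fundamental solution of x^2 - 840y^2 = 1 is (p_{k-1}, q_{k-1}) = (p_1, q_1); compute convergents through index 1.
Convergents (p_i = a_i*p_{i-1} + p_{i-2}, q_i = a_i*q_{i-1} + q_{i-2} with p_{-2}=0, p_{-1}=1, q_{-2}=1, q_{-1}=0):
  i=0: a_0=28, p_0 = 28*1 + 0 = 28, q_0 = 28*0 + 1 = 1.
  i=1: a_1=1, p_1 = 1*28 + 1 = 29, q_1 = 1*1 + 0 = 1.
Check: 29^2 - 840*1^2 = 841 - 840 = 1, so (x, y) = (29, 1) solves the equation, and by the theorem it is the least positive solution.

(x, y) = (29, 1)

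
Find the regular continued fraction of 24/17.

[1; 2, 2, 3]

Run the Euclidean algorithm on 24 and 17; the successive quotients are the partial quotients a_0, a_1, ... (each step inverts the fractional part left over by the previous one):
  24 = 1*17 + 7, so a_0 = 1.
  17 = 2*7 + 3, so a_1 = 2.
  7 = 2*3 + 1, so a_2 = 2.
  3 = 3*1 + 0, so a_3 = 3.
The remainder reaches 0 after 4 divisions, so the expansion has 4 partial quotients, read off in order.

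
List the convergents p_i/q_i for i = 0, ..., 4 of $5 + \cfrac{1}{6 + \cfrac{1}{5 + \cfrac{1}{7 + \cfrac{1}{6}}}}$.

5/1, 31/6, 160/31, 1151/223, 7066/1369

Using the convergent recurrence p_i = a_i*p_{i-1} + p_{i-2}, q_i = a_i*q_{i-1} + q_{i-2} with p_{-2}=0, p_{-1}=1, q_{-2}=1, q_{-1}=0:
  i=0: a_0=5, p_0 = 5*1 + 0 = 5, q_0 = 5*0 + 1 = 1.
  i=1: a_1=6, p_1 = 6*5 + 1 = 31, q_1 = 6*1 + 0 = 6.
  i=2: a_2=5, p_2 = 5*31 + 5 = 160, q_2 = 5*6 + 1 = 31.
  i=3: a_3=7, p_3 = 7*160 + 31 = 1151, q_3 = 7*31 + 6 = 223.
  i=4: a_4=6, p_4 = 6*1151 + 160 = 7066, q_4 = 6*223 + 31 = 1369.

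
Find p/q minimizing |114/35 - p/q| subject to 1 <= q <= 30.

88/27

Expand x = 114/35 as a continued fraction with the Euclidean algorithm:
  114 = 3*35 + 9, so a_0 = 3.
  35 = 3*9 + 8, so a_1 = 3.
  9 = 1*8 + 1, so a_2 = 1.
  8 = 8*1 + 0, so a_3 = 8.
so x = [3; 3, 1, 8].
Convergents (p_i = a_i*p_{i-1} + p_{i-2}, q_i = a_i*q_{i-1} + q_{i-2} with p_{-2}=0, p_{-1}=1, q_{-2}=1, q_{-1}=0), until the denominator exceeds 30:
  i=0: a_0=3, p_0 = 3*1 + 0 = 3, q_0 = 3*0 + 1 = 1.
  i=1: a_1=3, p_1 = 3*3 + 1 = 10, q_1 = 3*1 + 0 = 3.
  i=2: a_2=1, p_2 = 1*10 + 3 = 13, q_2 = 1*3 + 1 = 4.
  i=3: a_3=8, p_3 = 8*13 + 10 = 114, q_3 = 8*4 + 3 = 35.
q_3 = 35 > 30, so the last convergent with denominator <= 30 is p_2/q_2 = 13/4.
The closest fraction with denominator <= 30 is either p_2/q_2 or the intermediate fraction (k*p_2 + p_1)/(k*q_2 + q_1) with the largest k >= 1 whose denominator stays <= 30; these approach x as k grows, and every other convergent or intermediate fraction in range is farther away.
Largest k: floor((30 - q_1)/q_2) = floor((30 - 3)/4) = 6.
That gives (6*13 + 10)/(6*4 + 3) = 88/27.
Compare the errors: |x - 13/4| = |114*4 - 13*35|/(35*4) = 1/140, and |x - 88/27| = |114*27 - 88*35|/(35*27) = 2/945.
Cross-multiplying, 2*140 = 280 < 945 = 1*945, so 2/945 is smaller: the intermediate fraction 88/27 is closer to x than 13/4.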